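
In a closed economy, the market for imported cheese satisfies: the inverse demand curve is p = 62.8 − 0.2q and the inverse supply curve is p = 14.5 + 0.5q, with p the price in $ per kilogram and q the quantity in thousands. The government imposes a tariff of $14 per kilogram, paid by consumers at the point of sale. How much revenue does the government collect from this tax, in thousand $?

Inverting to q(p) form: qd = 314 − 5p; qs = 2p − 29.
Without the tax, 314 − 5p = 2p − 29 gives 7p = 343, so p* = $49 and q* = 69.
With the tax collected from consumers, demand (in seller-price terms) shifts: qd = 314 − 5(p + 14).
New equilibrium: consumers pay $53, producers receive $39, q = 49. (Wedge: pb − ps = 14.)
Revenue = t · Q = 14 · 49 = $686.

Tax revenue = $686 thousand.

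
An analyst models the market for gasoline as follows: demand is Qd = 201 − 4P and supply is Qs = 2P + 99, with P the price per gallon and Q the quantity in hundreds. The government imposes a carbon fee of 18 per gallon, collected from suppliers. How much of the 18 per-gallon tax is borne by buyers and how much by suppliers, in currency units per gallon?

Without the tax, 201 − 4P = 2P + 99 gives 6P = 102, so P* = 17 and Q* = 133.
With the tax collected from suppliers, supply shifts: Qs = 2(P − 18) + 99.
New equilibrium: buyers pay 23, suppliers receive 5, Q = 109. (Wedge: Pb − Ps = 18.)
Burden on buyers: 6; on suppliers: 12. (They sum to 18.)
The less price-elastic side of the market bears the larger share of a per-unit tax.

Buyers bear 6 per gallon; suppliers bear 12 per gallon.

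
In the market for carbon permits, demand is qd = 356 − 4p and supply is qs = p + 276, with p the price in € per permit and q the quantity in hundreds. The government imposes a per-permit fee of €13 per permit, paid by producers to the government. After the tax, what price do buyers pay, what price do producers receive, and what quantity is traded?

Before the tax: set 356 − 4p = p + 276 → p* = €16, q* = 292.
With the tax collected from producers, supply shifts: qs = (p − 13) + 276.
Solving gives q = 281.6 with buyers paying €18.6 and producers receiving €5.6 (the €13 wedge).
The less price-elastic side of the market bears the larger share of a per-unit tax.

Buyers pay €18.6; producers receive €5.6; quantity = 281.6.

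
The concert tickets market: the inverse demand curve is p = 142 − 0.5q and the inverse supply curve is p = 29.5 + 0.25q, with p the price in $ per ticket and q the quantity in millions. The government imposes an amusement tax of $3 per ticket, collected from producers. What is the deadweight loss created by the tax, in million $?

Rewrite in direct form: qd = 284 − 2p and qs = 4p − 118.
Without the tax, 284 − 2p = 4p − 118 gives 6p = 402, so p* = $67 and q* = 150.
With the tax collected from producers, supply shifts: qs = 4(p − 3) − 118.
New equilibrium: consumers pay $69, producers receive $66, q = 146. (Wedge: pb − ps = 3.)
Quantity falls by |ΔQ| = |150 − 146| = 4.
DWL = ½ · t · |ΔQ| = ½ · 3 · 4 = $6.

Deadweight loss = $6 million.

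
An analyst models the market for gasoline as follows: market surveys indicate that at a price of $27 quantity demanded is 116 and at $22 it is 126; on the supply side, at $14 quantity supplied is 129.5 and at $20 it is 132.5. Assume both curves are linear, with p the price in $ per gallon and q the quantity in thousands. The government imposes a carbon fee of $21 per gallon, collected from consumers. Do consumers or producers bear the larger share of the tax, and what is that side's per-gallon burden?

Producers bear the larger share: $16.8 per gallon.

Demand slope: (126 − 116)/(22 − 27) = -2, so qd = 170 − 2p.
Supply slope: (132.5 − 129.5)/(20 − 14) = 0.5, so qs = 0.5p + 122.5.
Before the tax: set 170 − 2p = 0.5p + 122.5 → p* = $19, q* = 132.
With the tax collected from consumers, demand (in seller-price terms) shifts: qd = 170 − 2(p + 21).
New equilibrium: consumers pay $23.2, producers receive $2.2, q = 123.6. (Wedge: pb − ps = 21.)
Per-gallon burden: consumers $4.2, producers $16.8.
Producers take the larger share because supply is less price-elastic here (demand slope 2 vs supply slope 0.5).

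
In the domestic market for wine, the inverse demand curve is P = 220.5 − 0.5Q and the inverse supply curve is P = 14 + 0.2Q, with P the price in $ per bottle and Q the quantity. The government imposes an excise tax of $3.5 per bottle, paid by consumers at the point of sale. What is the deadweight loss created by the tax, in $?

Deadweight loss = $8.75.

Rewrite in direct form: Qd = 441 − 2P and Qs = 5P − 70.
Before the tax: set 441 − 2P = 5P − 70 → P* = $73, Q* = 295.
With the tax collected from consumers, demand (in seller-price terms) shifts: Qd = 441 − 2(P + 3.5).
New equilibrium: consumers pay $75.5, producers receive $72, Q = 290. (Wedge: Pb − Ps = 3.5.)
Quantity falls by |ΔQ| = |295 − 290| = 5.
DWL = ½ · t · |ΔQ| = ½ · 3.5 · 5 = $8.75.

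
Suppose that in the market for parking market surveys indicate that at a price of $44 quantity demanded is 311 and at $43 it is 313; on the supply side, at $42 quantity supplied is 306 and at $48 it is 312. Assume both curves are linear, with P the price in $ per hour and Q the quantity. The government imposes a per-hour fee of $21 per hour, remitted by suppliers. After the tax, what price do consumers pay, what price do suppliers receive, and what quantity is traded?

Consumers pay $52; suppliers receive $31; quantity = 295.

Demand slope: (313 − 311)/(43 − 44) = -2, so Qd = 399 − 2P.
Supply slope: (312 − 306)/(48 − 42) = 1, so Qs = P + 264.
Without the tax, 399 − 2P = P + 264 gives 3P = 135, so P* = $45 and Q* = 309.
With the tax collected from suppliers, supply shifts: Qs = (P − 21) + 264.
Solving gives Q = 295 with consumers paying $52 and suppliers receiving $31 (the $21 wedge).
The less price-elastic side of the market bears the larger share of a per-unit tax.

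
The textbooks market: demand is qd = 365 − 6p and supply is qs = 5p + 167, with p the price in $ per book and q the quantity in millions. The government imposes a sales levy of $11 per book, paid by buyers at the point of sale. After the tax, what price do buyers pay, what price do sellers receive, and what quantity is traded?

Without the tax, 365 − 6p = 5p + 167 gives 11p = 198, so p* = $18 and q* = 257.
With the tax collected from buyers, demand (in seller-price terms) shifts: qd = 365 − 6(p + 11).
New equilibrium: buyers pay $23, sellers receive $12, q = 227. (Wedge: pb − ps = 11.)

Buyers pay $23; sellers receive $12; quantity = 227.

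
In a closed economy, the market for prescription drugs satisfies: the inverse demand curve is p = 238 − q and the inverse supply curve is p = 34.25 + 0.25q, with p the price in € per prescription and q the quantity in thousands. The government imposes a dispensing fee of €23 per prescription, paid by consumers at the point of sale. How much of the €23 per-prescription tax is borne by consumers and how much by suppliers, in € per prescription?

Rewrite in direct form: qd = 238 − p and qs = 4p − 137.
Without the tax, 238 − p = 4p − 137 gives 5p = 375, so p* = €75 and q* = 163.
With the tax collected from consumers, demand (in seller-price terms) shifts: qd = 238 − (p + 23).
Solving gives q = 144.6 with consumers paying €93.4 and suppliers receiving €70.4 (the €23 wedge).
Burden on consumers: €18.4; on suppliers: €4.6. (They sum to €23.)
The less price-elastic side of the market bears the larger share of a per-unit tax.

Consumers bear €18.4 per prescription; suppliers bear €4.6 per prescription.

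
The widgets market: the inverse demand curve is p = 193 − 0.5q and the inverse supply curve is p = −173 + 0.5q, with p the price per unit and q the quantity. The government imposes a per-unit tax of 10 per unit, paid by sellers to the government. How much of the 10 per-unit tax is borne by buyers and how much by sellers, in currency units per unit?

Inverting to q(p) form: qd = 386 − 2p; qs = 2p + 346.
Without the tax, 386 − 2p = 2p + 346 gives 4p = 40, so p* = 10 and q* = 366.
With the tax collected from sellers, supply shifts: qs = 2(p − 10) + 346.
New equilibrium: buyers pay 15, sellers receive 5, q = 356. (Wedge: pb − ps = 10.)
Burden on buyers: 5; on sellers: 5. (They sum to 10.)
The less price-elastic side of the market bears the larger share of a per-unit tax.

Buyers bear 5 per unit; sellers bear 5 per unit.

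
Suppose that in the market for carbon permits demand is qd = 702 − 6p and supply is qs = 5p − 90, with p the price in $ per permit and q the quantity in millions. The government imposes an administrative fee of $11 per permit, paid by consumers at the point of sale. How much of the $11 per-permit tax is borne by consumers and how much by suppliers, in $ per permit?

Consumers bear $5 per permit; suppliers bear $6 per permit.

Before the tax: set 702 − 6p = 5p − 90 → p* = $72, q* = 270.
With the tax collected from consumers, demand (in seller-price terms) shifts: qd = 702 − 6(p + 11).
New equilibrium: consumers pay $77, suppliers receive $66, q = 240. (Wedge: pb − ps = 11.)
Burden on consumers: $5; on suppliers: $6. (They sum to $11.)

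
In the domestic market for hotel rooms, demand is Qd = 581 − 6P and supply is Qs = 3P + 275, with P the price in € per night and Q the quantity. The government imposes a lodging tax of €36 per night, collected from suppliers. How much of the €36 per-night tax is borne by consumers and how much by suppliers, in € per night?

Before the tax: set 581 − 6P = 3P + 275 → P* = €34, Q* = 377.
With the tax collected from suppliers, supply shifts: Qs = 3(P − 36) + 275.
Solving gives Q = 305 with consumers paying €46 and suppliers receiving €10 (the €36 wedge).
Burden on consumers: €12; on suppliers: €24. (They sum to €36.)

Consumers bear €12 per night; suppliers bear €24 per night.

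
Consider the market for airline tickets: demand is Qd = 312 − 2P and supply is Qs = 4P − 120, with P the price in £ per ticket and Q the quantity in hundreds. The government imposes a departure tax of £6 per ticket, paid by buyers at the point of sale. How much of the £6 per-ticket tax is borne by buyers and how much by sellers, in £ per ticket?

Buyers bear £4 per ticket; sellers bear £2 per ticket.

Before the tax: set 312 − 2P = 4P − 120 → P* = £72, Q* = 168.
With the tax collected from buyers, demand (in seller-price terms) shifts: Qd = 312 − 2(P + 6).
Solving gives Q = 160 with buyers paying £76 and sellers receiving £70 (the £6 wedge).
Burden on buyers: £4; on sellers: £2. (They sum to £6.)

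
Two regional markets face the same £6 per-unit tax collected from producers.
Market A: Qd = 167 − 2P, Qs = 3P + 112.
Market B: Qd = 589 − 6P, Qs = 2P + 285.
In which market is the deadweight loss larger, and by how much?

Market A: pre-tax P* = £11, Q* = 145; post-tax Q = 137.8; deadweight loss = £21.6.
Market B: pre-tax P* = £38, Q* = 361; post-tax Q = 352; deadweight loss = £27.
Difference: £21.6 vs £27 → market B is larger by £5.4.

Market B, by £5.4.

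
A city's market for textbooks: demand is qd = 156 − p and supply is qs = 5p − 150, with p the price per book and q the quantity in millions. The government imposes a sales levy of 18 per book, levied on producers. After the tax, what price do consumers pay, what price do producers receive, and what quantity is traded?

Consumers pay 66; producers receive 48; quantity = 90.

Before the tax: set 156 − p = 5p − 150 → p* = 51, q* = 105.
With the tax collected from producers, supply shifts: qs = 5(p − 18) − 150.
New equilibrium: consumers pay 66, producers receive 48, q = 90. (Wedge: pb − ps = 18.)
The less price-elastic side of the market bears the larger share of a per-unit tax.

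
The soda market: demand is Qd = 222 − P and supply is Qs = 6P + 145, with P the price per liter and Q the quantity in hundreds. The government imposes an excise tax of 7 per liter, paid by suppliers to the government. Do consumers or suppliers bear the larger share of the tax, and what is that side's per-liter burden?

Before the tax: set 222 − P = 6P + 145 → P* = 11, Q* = 211.
With the tax collected from suppliers, supply shifts: Qs = 6(P − 7) + 145.
Solving gives Q = 205 with consumers paying 17 and suppliers receiving 10 (the 7 wedge).
Per-liter burden: consumers 6, suppliers 1.
Consumers take the larger share because demand is less price-elastic here (demand slope 1 vs supply slope 6).

Consumers bear the larger share: 6 per liter.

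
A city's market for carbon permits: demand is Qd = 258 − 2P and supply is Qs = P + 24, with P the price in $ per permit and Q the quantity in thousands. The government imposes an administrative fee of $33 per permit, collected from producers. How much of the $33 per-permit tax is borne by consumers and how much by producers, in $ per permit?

Consumers bear $11 per permit; producers bear $22 per permit.

Without the tax, 258 − 2P = P + 24 gives 3P = 234, so P* = $78 and Q* = 102.
With the tax collected from producers, supply shifts: Qs = (P − 33) + 24.
Solving gives Q = 80 with consumers paying $89 and producers receiving $56 (the $33 wedge).
Burden on consumers: $11; on producers: $22. (They sum to $33.)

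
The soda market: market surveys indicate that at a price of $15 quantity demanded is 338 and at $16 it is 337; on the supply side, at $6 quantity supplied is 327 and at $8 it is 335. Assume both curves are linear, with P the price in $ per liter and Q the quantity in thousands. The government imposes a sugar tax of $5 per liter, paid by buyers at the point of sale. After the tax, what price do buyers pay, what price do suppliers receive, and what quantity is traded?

Demand slope: (337 − 338)/(16 − 15) = -1, so Qd = 353 − P.
Supply slope: (335 − 327)/(8 − 6) = 4, so Qs = 4P + 303.
Without the tax, 353 − P = 4P + 303 gives 5P = 50, so P* = $10 and Q* = 343.
With the tax collected from buyers, demand (in seller-price terms) shifts: Qd = 353 − (P + 5).
New equilibrium: buyers pay $14, suppliers receive $9, Q = 339. (Wedge: Pb − Ps = 5.)
The less price-elastic side of the market bears the larger share of a per-unit tax.

Buyers pay $14; suppliers receive $9; quantity = 339.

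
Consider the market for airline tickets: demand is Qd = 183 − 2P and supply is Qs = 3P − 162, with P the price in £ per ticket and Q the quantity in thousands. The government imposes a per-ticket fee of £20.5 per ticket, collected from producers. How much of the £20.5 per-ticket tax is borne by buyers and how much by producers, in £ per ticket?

Buyers bear £12.3 per ticket; producers bear £8.2 per ticket.

Without the tax, 183 − 2P = 3P − 162 gives 5P = 345, so P* = £69 and Q* = 45.
With the tax collected from producers, supply shifts: Qs = 3(P − 20.5) − 162.
Solving gives Q = 20.4 with buyers paying £81.3 and producers receiving £60.8 (the £20.5 wedge).
Burden on buyers: £12.3; on producers: £8.2. (They sum to £20.5.)
The less price-elastic side of the market bears the larger share of a per-unit tax.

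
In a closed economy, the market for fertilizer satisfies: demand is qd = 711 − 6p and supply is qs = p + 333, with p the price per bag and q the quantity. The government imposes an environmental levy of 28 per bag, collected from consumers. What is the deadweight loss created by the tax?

Deadweight loss = 336.

Before the tax: set 711 − 6p = p + 333 → p* = 54, q* = 387.
With the tax collected from consumers, demand (in seller-price terms) shifts: qd = 711 − 6(p + 28).
New equilibrium: consumers pay 58, suppliers receive 30, q = 363. (Wedge: pb − ps = 28.)
Quantity falls by |ΔQ| = |387 − 363| = 24.
DWL = ½ · t · |ΔQ| = ½ · 28 · 24 = 336.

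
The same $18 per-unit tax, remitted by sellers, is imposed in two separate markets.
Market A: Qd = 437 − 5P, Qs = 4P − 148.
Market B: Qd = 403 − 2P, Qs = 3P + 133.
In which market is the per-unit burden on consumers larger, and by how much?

Market B, by $2.8.

Market A: pre-tax P* = $65, Q* = 112; post-tax Q = 72; per-unit burden on consumers = $8.
Market B: pre-tax P* = $54, Q* = 295; post-tax Q = 273.4; per-unit burden on consumers = $10.8.
Difference: $8 vs $10.8 → market B is larger by $2.8.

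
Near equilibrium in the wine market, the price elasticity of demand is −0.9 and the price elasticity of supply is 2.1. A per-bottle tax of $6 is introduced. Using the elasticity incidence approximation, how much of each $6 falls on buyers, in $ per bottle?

Incidence ratio: buyers' share ≈ εs / (εs + |εd|) = 2.1 / (2.1 + 0.9) = 0.7.
So buyers bear ≈ 0.7 × $6 = $4.2; sellers bear $1.8.

Buyers bear ≈ $4.2 per bottle.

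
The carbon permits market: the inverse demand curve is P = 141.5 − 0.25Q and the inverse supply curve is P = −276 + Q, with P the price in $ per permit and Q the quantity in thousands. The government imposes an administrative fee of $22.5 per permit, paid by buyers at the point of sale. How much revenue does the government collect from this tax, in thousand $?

Inverting to Q(P) form: Qd = 566 − 4P; Qs = P + 276.
Without the tax, 566 − 4P = P + 276 gives 5P = 290, so P* = $58 and Q* = 334.
With the tax collected from buyers, demand (in seller-price terms) shifts: Qd = 566 − 4(P + 22.5).
Solving gives Q = 316 with buyers paying $62.5 and sellers receiving $40 (the $22.5 wedge).
Revenue = t · Q = 22.5 · 316 = $7110.

Tax revenue = $7110 thousand.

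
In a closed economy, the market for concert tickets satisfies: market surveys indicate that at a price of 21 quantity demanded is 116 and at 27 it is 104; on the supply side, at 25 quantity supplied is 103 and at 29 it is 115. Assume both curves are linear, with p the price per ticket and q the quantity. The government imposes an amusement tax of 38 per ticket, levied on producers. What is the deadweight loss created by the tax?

Deadweight loss = 866.4.

Demand slope: (104 − 116)/(27 − 21) = -2, so qd = 158 − 2p.
Supply slope: (115 − 103)/(29 − 25) = 3, so qs = 3p + 28.
Before the tax: set 158 − 2p = 3p + 28 → p* = 26, q* = 106.
With the tax collected from producers, supply shifts: qs = 3(p − 38) + 28.
New equilibrium: buyers pay 48.8, producers receive 10.8, q = 60.4. (Wedge: pb − ps = 38.)
Quantity falls by |ΔQ| = |106 − 60.4| = 45.6.
DWL = ½ · t · |ΔQ| = ½ · 38 · 45.6 = 866.4.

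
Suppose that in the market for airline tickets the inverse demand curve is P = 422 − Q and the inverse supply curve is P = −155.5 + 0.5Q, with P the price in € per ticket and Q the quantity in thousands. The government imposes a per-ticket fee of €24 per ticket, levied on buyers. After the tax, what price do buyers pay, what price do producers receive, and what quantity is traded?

Buyers pay €53; producers receive €29; quantity = 369.

Rewrite in direct form: Qd = 422 − P and Qs = 2P + 311.
Before the tax: set 422 − P = 2P + 311 → P* = €37, Q* = 385.
With the tax collected from buyers, demand (in seller-price terms) shifts: Qd = 422 − (P + 24).
New equilibrium: buyers pay €53, producers receive €29, Q = 369. (Wedge: Pb − Ps = 24.)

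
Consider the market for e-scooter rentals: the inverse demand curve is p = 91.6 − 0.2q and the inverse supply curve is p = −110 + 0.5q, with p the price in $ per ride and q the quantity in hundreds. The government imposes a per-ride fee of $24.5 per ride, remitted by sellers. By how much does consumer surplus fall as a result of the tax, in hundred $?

Consumer surplus falls by $1893.5 hundred.

Rewrite in direct form: qd = 458 − 5p and qs = 2p + 220.
Before the tax: set 458 − 5p = 2p + 220 → p* = $34, q* = 288.
With the tax collected from sellers, supply shifts: qs = 2(p − 24.5) + 220.
Solving gives q = 253 with buyers paying $41 and sellers receiving $16.5 (the $24.5 wedge).
ΔCS is the trapezoid between Q = 253 and Q = 288 of height $7: ½ · (288 + 253) · 7 = $1893.5.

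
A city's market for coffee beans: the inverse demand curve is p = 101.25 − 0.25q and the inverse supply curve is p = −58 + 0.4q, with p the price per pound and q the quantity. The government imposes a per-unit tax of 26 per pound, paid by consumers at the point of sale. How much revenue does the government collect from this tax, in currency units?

Tax revenue = 5330.

Rewrite in direct form: qd = 405 − 4p and qs = 2.5p + 145.
Without the tax, 405 − 4p = 2.5p + 145 gives 6.5p = 260, so p* = 40 and q* = 245.
With the tax collected from consumers, demand (in seller-price terms) shifts: qd = 405 − 4(p + 26).
Solving gives q = 205 with consumers paying 50 and producers receiving 24 (the 26 wedge).
Revenue = t · Q = 26 · 205 = 5330.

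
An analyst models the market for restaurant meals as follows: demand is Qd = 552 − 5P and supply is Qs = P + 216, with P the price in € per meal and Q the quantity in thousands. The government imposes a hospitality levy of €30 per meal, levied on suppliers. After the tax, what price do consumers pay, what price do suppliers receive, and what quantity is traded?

Without the tax, 552 − 5P = P + 216 gives 6P = 336, so P* = €56 and Q* = 272.
With the tax collected from suppliers, supply shifts: Qs = (P − 30) + 216.
New equilibrium: consumers pay €61, suppliers receive €31, Q = 247. (Wedge: Pb − Ps = 30.)

Consumers pay €61; suppliers receive €31; quantity = 247.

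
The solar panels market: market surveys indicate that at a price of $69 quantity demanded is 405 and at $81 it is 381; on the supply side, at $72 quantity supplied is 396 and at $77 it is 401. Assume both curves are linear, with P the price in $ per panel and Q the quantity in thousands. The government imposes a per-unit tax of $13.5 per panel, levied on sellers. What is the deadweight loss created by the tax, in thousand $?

Deadweight loss = $60.75 thousand.

Demand slope: (381 − 405)/(81 − 69) = -2, so Qd = 543 − 2P.
Supply slope: (401 − 396)/(77 − 72) = 1, so Qs = P + 324.
Before the tax: set 543 − 2P = P + 324 → P* = $73, Q* = 397.
With the tax collected from sellers, supply shifts: Qs = (P − 13.5) + 324.
Solving gives Q = 388 with consumers paying $77.5 and sellers receiving $64 (the $13.5 wedge).
Quantity falls by |ΔQ| = |397 − 388| = 9.
DWL = ½ · t · |ΔQ| = ½ · 13.5 · 9 = $60.75.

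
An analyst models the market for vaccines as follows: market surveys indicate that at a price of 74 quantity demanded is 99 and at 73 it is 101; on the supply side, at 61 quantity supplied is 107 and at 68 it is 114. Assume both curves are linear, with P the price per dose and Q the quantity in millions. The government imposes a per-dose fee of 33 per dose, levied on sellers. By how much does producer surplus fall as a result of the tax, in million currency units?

Producer surplus falls by 2244 million.

Demand slope: (101 − 99)/(73 − 74) = -2, so Qd = 247 − 2P.
Supply slope: (114 − 107)/(68 − 61) = 1, so Qs = P + 46.
Without the tax, 247 − 2P = P + 46 gives 3P = 201, so P* = 67 and Q* = 113.
With the tax collected from sellers, supply shifts: Qs = (P − 33) + 46.
Solving gives Q = 91 with consumers paying 78 and sellers receiving 45 (the 33 wedge).
ΔPS is the trapezoid between Q = 91 and Q = 113 of height 22: ½ · (113 + 91) · 22 = 2244.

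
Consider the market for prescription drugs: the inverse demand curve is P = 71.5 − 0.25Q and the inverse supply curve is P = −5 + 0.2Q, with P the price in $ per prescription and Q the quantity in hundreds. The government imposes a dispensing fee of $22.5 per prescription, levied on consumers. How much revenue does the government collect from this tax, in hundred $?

Tax revenue = $2700 hundred.

Inverting to Q(P) form: Qd = 286 − 4P; Qs = 5P + 25.
Without the tax, 286 − 4P = 5P + 25 gives 9P = 261, so P* = $29 and Q* = 170.
With the tax collected from consumers, demand (in seller-price terms) shifts: Qd = 286 − 4(P + 22.5).
Solving gives Q = 120 with consumers paying $41.5 and producers receiving $19 (the $22.5 wedge).
Revenue = t · Q = 22.5 · 120 = $2700.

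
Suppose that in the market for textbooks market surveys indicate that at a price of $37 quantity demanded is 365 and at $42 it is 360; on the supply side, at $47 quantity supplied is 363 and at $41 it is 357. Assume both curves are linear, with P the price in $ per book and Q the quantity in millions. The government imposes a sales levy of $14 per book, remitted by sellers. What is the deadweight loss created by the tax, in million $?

Demand slope: (360 − 365)/(42 − 37) = -1, so Qd = 402 − P.
Supply slope: (357 − 363)/(41 − 47) = 1, so Qs = P + 316.
Without the tax, 402 − P = P + 316 gives 2P = 86, so P* = $43 and Q* = 359.
With the tax collected from sellers, supply shifts: Qs = (P − 14) + 316.
Solving gives Q = 352 with buyers paying $50 and sellers receiving $36 (the $14 wedge).
Quantity falls by |ΔQ| = |359 − 352| = 7.
DWL = ½ · t · |ΔQ| = ½ · 14 · 7 = $49.

Deadweight loss = $49 million.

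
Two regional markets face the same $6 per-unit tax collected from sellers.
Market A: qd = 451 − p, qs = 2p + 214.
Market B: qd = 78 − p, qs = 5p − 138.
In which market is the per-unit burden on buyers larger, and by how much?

Market A: pre-tax p* = $79, q* = 372; post-tax q = 368; per-unit burden on buyers = $4.
Market B: pre-tax p* = $36, q* = 42; post-tax q = 37; per-unit burden on buyers = $5.
Difference: $4 vs $5 → market B is larger by $1.

Market B, by $1.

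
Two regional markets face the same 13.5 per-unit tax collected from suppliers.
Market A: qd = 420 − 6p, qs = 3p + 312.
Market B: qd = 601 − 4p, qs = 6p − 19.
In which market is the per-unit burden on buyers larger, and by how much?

Market A: pre-tax p* = 12, q* = 348; post-tax q = 321; per-unit burden on buyers = 4.5.
Market B: pre-tax p* = 62, q* = 353; post-tax q = 320.6; per-unit burden on buyers = 8.1.
Difference: 4.5 vs 8.1 → market B is larger by 3.6.

Market B, by 3.6.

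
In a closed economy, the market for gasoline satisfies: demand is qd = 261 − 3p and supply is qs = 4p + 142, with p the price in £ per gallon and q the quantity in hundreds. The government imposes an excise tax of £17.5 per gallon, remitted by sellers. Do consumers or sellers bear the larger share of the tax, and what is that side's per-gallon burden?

Consumers bear the larger share: £10 per gallon.

Before the tax: set 261 − 3p = 4p + 142 → p* = £17, q* = 210.
With the tax collected from sellers, supply shifts: qs = 4(p − 17.5) + 142.
Solving gives q = 180 with consumers paying £27 and sellers receiving £9.5 (the £17.5 wedge).
Per-gallon burden: consumers £10, sellers £7.5.
Consumers take the larger share because demand is less price-elastic here (demand slope 3 vs supply slope 4).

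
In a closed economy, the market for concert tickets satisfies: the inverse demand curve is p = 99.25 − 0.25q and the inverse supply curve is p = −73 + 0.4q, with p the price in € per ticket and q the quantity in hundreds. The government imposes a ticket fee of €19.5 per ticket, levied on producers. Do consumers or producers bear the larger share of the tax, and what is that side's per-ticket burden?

Rewrite in direct form: qd = 397 − 4p and qs = 2.5p + 182.5.
Before the tax: set 397 − 4p = 2.5p + 182.5 → p* = €33, q* = 265.
With the tax collected from producers, supply shifts: qs = 2.5(p − 19.5) + 182.5.
Solving gives q = 235 with consumers paying €40.5 and producers receiving €21 (the €19.5 wedge).
Per-ticket burden: consumers €7.5, producers €12.
Producers take the larger share because supply is less price-elastic here (demand slope 4 vs supply slope 2.5).

Producers bear the larger share: €12 per ticket.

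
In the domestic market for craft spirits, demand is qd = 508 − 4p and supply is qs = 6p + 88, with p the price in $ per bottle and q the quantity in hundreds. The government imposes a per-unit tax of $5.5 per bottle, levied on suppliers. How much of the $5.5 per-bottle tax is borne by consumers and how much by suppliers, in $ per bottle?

Consumers bear $3.3 per bottle; suppliers bear $2.2 per bottle.

Before the tax: set 508 − 4p = 6p + 88 → p* = $42, q* = 340.
With the tax collected from suppliers, supply shifts: qs = 6(p − 5.5) + 88.
Solving gives q = 326.8 with consumers paying $45.3 and suppliers receiving $39.8 (the $5.5 wedge).
Burden on consumers: $3.3; on suppliers: $2.2. (They sum to $5.5.)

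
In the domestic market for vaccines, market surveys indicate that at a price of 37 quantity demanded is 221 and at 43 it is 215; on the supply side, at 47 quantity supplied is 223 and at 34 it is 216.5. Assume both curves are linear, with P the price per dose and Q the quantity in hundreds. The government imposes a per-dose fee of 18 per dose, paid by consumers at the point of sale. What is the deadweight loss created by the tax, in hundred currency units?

Deadweight loss = 54 hundred.

Demand slope: (215 − 221)/(43 − 37) = -1, so Qd = 258 − P.
Supply slope: (216.5 − 223)/(34 − 47) = 0.5, so Qs = 0.5P + 199.5.
Before the tax: set 258 − P = 0.5P + 199.5 → P* = 39, Q* = 219.
With the tax collected from consumers, demand (in seller-price terms) shifts: Qd = 258 − (P + 18).
Solving gives Q = 213 with consumers paying 45 and suppliers receiving 27 (the 18 wedge).
Quantity falls by |ΔQ| = |219 − 213| = 6.
DWL = ½ · t · |ΔQ| = ½ · 18 · 6 = 54.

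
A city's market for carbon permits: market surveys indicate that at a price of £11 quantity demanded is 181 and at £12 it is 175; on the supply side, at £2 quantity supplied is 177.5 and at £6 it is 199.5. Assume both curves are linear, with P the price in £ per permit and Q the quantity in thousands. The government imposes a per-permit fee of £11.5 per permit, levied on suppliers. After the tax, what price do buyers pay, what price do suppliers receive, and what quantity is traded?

Demand slope: (175 − 181)/(12 − 11) = -6, so Qd = 247 − 6P.
Supply slope: (199.5 − 177.5)/(6 − 2) = 5.5, so Qs = 5.5P + 166.5.
Before the tax: set 247 − 6P = 5.5P + 166.5 → P* = £7, Q* = 205.
With the tax collected from suppliers, supply shifts: Qs = 5.5(P − 11.5) + 166.5.
Solving gives Q = 172 with buyers paying £12.5 and suppliers receiving £1 (the £11.5 wedge).
The less price-elastic side of the market bears the larger share of a per-unit tax.

Buyers pay £12.5; suppliers receive £1; quantity = 172.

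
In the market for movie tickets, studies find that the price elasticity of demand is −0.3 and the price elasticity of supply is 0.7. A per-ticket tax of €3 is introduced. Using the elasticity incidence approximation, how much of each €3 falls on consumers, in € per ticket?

Incidence ratio: consumers' share ≈ εs / (εs + |εd|) = 0.7 / (0.7 + 0.3) = 0.7.
So consumers bear ≈ 0.7 × €3 = €2.1; producers bear €0.9.

Consumers bear ≈ €2.1 per ticket.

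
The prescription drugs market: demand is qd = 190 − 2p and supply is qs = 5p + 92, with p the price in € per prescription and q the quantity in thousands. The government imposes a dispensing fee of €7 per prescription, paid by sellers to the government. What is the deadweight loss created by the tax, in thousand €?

Deadweight loss = €35 thousand.

Without the tax, 190 − 2p = 5p + 92 gives 7p = 98, so p* = €14 and q* = 162.
With the tax collected from sellers, supply shifts: qs = 5(p − 7) + 92.
Solving gives q = 152 with consumers paying €19 and sellers receiving €12 (the €7 wedge).
Quantity falls by |ΔQ| = |162 − 152| = 10.
DWL = ½ · t · |ΔQ| = ½ · 7 · 10 = €35.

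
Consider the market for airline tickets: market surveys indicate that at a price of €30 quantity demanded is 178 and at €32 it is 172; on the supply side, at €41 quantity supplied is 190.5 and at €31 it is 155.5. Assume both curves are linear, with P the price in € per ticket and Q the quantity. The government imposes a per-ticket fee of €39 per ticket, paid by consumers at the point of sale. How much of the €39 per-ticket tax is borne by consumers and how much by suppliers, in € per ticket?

Consumers bear €21 per ticket; suppliers bear €18 per ticket.

Demand slope: (172 − 178)/(32 − 30) = -3, so Qd = 268 − 3P.
Supply slope: (155.5 − 190.5)/(31 − 41) = 3.5, so Qs = 3.5P + 47.
Without the tax, 268 − 3P = 3.5P + 47 gives 6.5P = 221, so P* = €34 and Q* = 166.
With the tax collected from consumers, demand (in seller-price terms) shifts: Qd = 268 − 3(P + 39).
New equilibrium: consumers pay €55, suppliers receive €16, Q = 103. (Wedge: Pb − Ps = 39.)
Burden on consumers: €21; on suppliers: €18. (They sum to €39.)
The less price-elastic side of the market bears the larger share of a per-unit tax.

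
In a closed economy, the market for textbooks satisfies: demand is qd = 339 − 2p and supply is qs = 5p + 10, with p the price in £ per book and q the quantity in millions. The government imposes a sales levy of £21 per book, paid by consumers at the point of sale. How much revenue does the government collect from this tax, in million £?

Tax revenue = £4515 million.

Without the tax, 339 − 2p = 5p + 10 gives 7p = 329, so p* = £47 and q* = 245.
With the tax collected from consumers, demand (in seller-price terms) shifts: qd = 339 − 2(p + 21).
Solving gives q = 215 with consumers paying £62 and suppliers receiving £41 (the £21 wedge).
Revenue = t · Q = 21 · 215 = £4515.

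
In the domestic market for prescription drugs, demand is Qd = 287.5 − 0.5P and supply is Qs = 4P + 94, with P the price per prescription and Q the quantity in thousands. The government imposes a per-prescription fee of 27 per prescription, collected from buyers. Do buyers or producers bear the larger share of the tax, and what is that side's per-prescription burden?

Before the tax: set 287.5 − 0.5P = 4P + 94 → P* = 43, Q* = 266.
With the tax collected from buyers, demand (in seller-price terms) shifts: Qd = 287.5 − 0.5(P + 27).
New equilibrium: buyers pay 67, producers receive 40, Q = 254. (Wedge: Pb − Ps = 27.)
Per-prescription burden: buyers 24, producers 3.
Buyers take the larger share because demand is less price-elastic here (demand slope 0.5 vs supply slope 4).
The less price-elastic side of the market bears the larger share of a per-unit tax.

Buyers bear the larger share: 24 per prescription.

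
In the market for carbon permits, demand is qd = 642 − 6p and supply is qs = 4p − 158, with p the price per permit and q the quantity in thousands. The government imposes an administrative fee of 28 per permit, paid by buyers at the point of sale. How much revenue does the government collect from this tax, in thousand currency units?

Tax revenue = 2654.4 thousand.

Before the tax: set 642 − 6p = 4p − 158 → p* = 80, q* = 162.
With the tax collected from buyers, demand (in seller-price terms) shifts: qd = 642 − 6(p + 28).
New equilibrium: buyers pay 91.2, producers receive 63.2, q = 94.8. (Wedge: pb − ps = 28.)
Revenue = t · Q = 28 · 94.8 = 2654.4.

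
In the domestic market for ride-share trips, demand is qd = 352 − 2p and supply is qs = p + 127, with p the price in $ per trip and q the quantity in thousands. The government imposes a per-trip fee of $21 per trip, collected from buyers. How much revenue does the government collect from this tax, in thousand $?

Tax revenue = $3948 thousand.

Before the tax: set 352 − 2p = p + 127 → p* = $75, q* = 202.
With the tax collected from buyers, demand (in seller-price terms) shifts: qd = 352 − 2(p + 21).
Solving gives q = 188 with buyers paying $82 and suppliers receiving $61 (the $21 wedge).
Revenue = t · Q = 21 · 188 = $3948.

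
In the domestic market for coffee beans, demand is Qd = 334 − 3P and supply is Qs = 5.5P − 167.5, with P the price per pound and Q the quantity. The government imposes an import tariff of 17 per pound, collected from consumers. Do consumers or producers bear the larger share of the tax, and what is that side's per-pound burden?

Before the tax: set 334 − 3P = 5.5P − 167.5 → P* = 59, Q* = 157.
With the tax collected from consumers, demand (in seller-price terms) shifts: Qd = 334 − 3(P + 17).
Solving gives Q = 124 with consumers paying 70 and producers receiving 53 (the 17 wedge).
Per-pound burden: consumers 11, producers 6.
Consumers take the larger share because demand is less price-elastic here (demand slope 3 vs supply slope 5.5).
The less price-elastic side of the market bears the larger share of a per-unit tax.

Consumers bear the larger share: 11 per pound.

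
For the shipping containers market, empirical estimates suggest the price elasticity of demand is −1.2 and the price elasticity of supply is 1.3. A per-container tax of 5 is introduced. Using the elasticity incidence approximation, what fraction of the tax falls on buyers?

Buyers' share ≈ 0.52.

Incidence ratio: buyers' share ≈ εs / (εs + |εd|) = 1.3 / (1.3 + 1.2) = 0.52.
Supply is the more elastic side, so buyers bear the larger share.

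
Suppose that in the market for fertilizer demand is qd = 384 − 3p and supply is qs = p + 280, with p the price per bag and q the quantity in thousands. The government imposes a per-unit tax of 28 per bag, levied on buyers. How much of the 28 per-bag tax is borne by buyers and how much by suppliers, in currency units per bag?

Buyers bear 7 per bag; suppliers bear 21 per bag.

Without the tax, 384 − 3p = p + 280 gives 4p = 104, so p* = 26 and q* = 306.
With the tax collected from buyers, demand (in seller-price terms) shifts: qd = 384 − 3(p + 28).
Solving gives q = 285 with buyers paying 33 and suppliers receiving 5 (the 28 wedge).
Burden on buyers: 7; on suppliers: 21. (They sum to 28.)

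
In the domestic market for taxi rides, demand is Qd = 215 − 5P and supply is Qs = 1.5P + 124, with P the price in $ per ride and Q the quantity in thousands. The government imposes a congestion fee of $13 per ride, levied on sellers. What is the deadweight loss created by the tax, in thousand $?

Before the tax: set 215 − 5P = 1.5P + 124 → P* = $14, Q* = 145.
With the tax collected from sellers, supply shifts: Qs = 1.5(P − 13) + 124.
New equilibrium: buyers pay $17, sellers receive $4, Q = 130. (Wedge: Pb − Ps = 13.)
Quantity falls by |ΔQ| = |145 − 130| = 15.
DWL = ½ · t · |ΔQ| = ½ · 13 · 15 = $97.5.

Deadweight loss = $97.5 thousand.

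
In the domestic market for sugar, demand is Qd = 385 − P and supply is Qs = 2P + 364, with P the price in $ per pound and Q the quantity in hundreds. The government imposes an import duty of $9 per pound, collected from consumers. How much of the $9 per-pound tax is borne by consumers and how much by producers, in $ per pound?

Consumers bear $6 per pound; producers bear $3 per pound.

Without the tax, 385 − P = 2P + 364 gives 3P = 21, so P* = $7 and Q* = 378.
With the tax collected from consumers, demand (in seller-price terms) shifts: Qd = 385 − (P + 9).
New equilibrium: consumers pay $13, producers receive $4, Q = 372. (Wedge: Pb − Ps = 9.)
Burden on consumers: $6; on producers: $3. (They sum to $9.)
The less price-elastic side of the market bears the larger share of a per-unit tax.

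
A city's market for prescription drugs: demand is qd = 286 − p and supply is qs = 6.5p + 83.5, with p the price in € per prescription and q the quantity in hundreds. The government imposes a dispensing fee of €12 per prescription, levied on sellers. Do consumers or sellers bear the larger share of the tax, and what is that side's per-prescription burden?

Consumers bear the larger share: €10.4 per prescription.

Without the tax, 286 − p = 6.5p + 83.5 gives 7.5p = 202.5, so p* = €27 and q* = 259.
With the tax collected from sellers, supply shifts: qs = 6.5(p − 12) + 83.5.
Solving gives q = 248.6 with consumers paying €37.4 and sellers receiving €25.4 (the €12 wedge).
Per-prescription burden: consumers €10.4, sellers €1.6.
Consumers take the larger share because demand is less price-elastic here (demand slope 1 vs supply slope 6.5).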